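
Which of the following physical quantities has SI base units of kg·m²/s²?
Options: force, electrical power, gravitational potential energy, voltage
Checking the SI base units of each option:
  force (F = ma): kg·m/s²  ✗
  electrical power (P = IV): kg·m²/s³  ✗
  gravitational potential energy (U = -GMm/r): kg·m²/s²  ✓ matches
  voltage (V = IR): kg·m²/(s³·A)  ✗

Only gravitational potential energy has units kg·m²/s².

Answer: gravitational potential energy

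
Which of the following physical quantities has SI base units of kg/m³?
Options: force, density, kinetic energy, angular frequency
Checking the SI base units of each option:
  force (F = ma): kg·m/s²  ✗
  density (ρ = m/V): kg/m³  ✓ matches
  kinetic energy (E = ½mv²): kg·m²/s²  ✗
  angular frequency (ω = 2πf): 1/s  ✗

Only density has units kg/m³.

Answer: density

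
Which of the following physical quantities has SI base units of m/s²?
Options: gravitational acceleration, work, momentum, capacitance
Checking the SI base units of each option:
  gravitational acceleration (g = GM/r²): m/s²  ✓ matches
  work (W = Fd): kg·m²/s²  ✗
  momentum (p = mv): kg·m/s  ✗
  capacitance (C = Q/V): s⁴·A²/(kg·m²)  ✗

Only gravitational acceleration has units m/s².

Answer: gravitational acceleration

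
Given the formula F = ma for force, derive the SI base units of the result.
Units of each symbol in F = ma:
  m (mass): kg
  a (acceleration): m/s²

Multiplying the contributions: [kg] · [m/s²]
Adding exponents of each base unit: kg: 1, m: 1, s: -2
SI base units of force: kg·m/s²

Answer: kg·m/s²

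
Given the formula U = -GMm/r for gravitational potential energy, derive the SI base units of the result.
Units of each symbol in U = -GMm/r:
  G (gravitational constant): m³/(kg·s²)
  M (mass): kg
  m (mass): kg
  r (distance): m  → in the denominator, contributes 1/m
  The minus sign does not affect the units.

Multiplying the contributions: [m³/(kg·s²)] · [kg] · [kg] · [1/m]
Adding exponents of each base unit: kg: 1, m: 2, s: -2
SI base units of gravitational potential energy: kg·m²/s²

Answer: kg·m²/s²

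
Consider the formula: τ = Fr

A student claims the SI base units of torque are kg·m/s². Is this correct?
Units of each symbol in τ = Fr:
  F (force): kg·m/s²
  r (lever arm): m

Multiplying the contributions: [kg·m/s²] · [m]
Adding exponents of each base unit: kg: 1, m: 2, s: -2
SI base units of torque: kg·m²/s²

The claimed units kg·m/s² (exponents kg: 1, m: 1, s: -2) do not match the derived units kg·m²/s² (exponents kg: 1, m: 2, s: -2), so the claim is incorrect.

Answer: No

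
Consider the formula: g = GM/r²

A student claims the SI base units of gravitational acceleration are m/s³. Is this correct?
Units of each symbol in g = GM/r²:
  G (gravitational constant): m³/(kg·s²)
  M (mass): kg
  r (distance): m  → to the power 2 in the denominator, contributes 1/m²

Multiplying the contributions: [m³/(kg·s²)] · [kg] · [1/m²]
Adding exponents of each base unit: m: 1, s: -2
SI base units of gravitational acceleration: m/s²

The claimed units m/s³ (exponents m: 1, s: -3) do not match the derived units m/s² (exponents m: 1, s: -2), so the claim is incorrect.

Answer: No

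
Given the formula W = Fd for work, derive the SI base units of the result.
Units of each symbol in W = Fd:
  F (force): kg·m/s²
  d (displacement): m

Multiplying the contributions: [kg·m/s²] · [m]
Adding exponents of each base unit: kg: 1, m: 2, s: -2
SI base units of work: kg·m²/s²

Answer: kg·m²/s²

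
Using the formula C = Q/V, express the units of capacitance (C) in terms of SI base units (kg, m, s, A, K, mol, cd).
Units of each symbol in C = Q/V:
  Q (charge, in coulombs): s·A
  V (voltage, in volts): kg·m²/(s³·A)  → in the denominator, contributes s³·A/(kg·m²)

Multiplying the contributions: [s·A] · [s³·A/(kg·m²)]
Adding exponents of each base unit: kg: -1, m: -2, s: 4, A: 2
SI base units of capacitance: s⁴·A²/(kg·m²)

Answer: s⁴·A²/(kg·m²)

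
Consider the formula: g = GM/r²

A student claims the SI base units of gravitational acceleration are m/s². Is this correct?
Units of each symbol in g = GM/r²:
  G (gravitational constant): m³/(kg·s²)
  M (mass): kg
  r (distance): m  → to the power 2 in the denominator, contributes 1/m²

Multiplying the contributions: [m³/(kg·s²)] · [kg] · [1/m²]
Adding exponents of each base unit: m: 1, s: -2
SI base units of gravitational acceleration: m/s²

The claimed units m/s² match the derived units, so the claim is correct.

Answer: Yes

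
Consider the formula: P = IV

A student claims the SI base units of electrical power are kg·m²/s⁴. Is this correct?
Units of each symbol in P = IV:
  I (current): A
  V (voltage, in volts): kg·m²/(s³·A)

Multiplying the contributions: [A] · [kg·m²/(s³·A)]
Adding exponents of each base unit: kg: 1, m: 2, s: -3
SI base units of electrical power: kg·m²/s³

The claimed units kg·m²/s⁴ (exponents kg: 1, m: 2, s: -4) do not match the derived units kg·m²/s³ (exponents kg: 1, m: 2, s: -3), so the claim is incorrect.

Answer: No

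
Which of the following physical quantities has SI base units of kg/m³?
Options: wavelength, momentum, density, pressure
Checking the SI base units of each option:
  wavelength (λ = v/f): m  ✗
  momentum (p = mv): kg·m/s  ✗
  density (ρ = m/V): kg/m³  ✓ matches
  pressure (P = F/A): kg/(m·s²)  ✗

Only density has units kg/m³.

Answer: density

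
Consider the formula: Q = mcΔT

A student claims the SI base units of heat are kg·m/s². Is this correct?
Units of each symbol in Q = mcΔT:
  m (mass): kg
  c (specific heat capacity, in J/(kg·K)): m²/(s²·K)
  ΔT (temperature change): K

Multiplying the contributions: [kg] · [m²/(s²·K)] · [K]
Adding exponents of each base unit: kg: 1, m: 2, s: -2
SI base units of heat: kg·m²/s²

The claimed units kg·m/s² (exponents kg: 1, m: 1, s: -2) do not match the derived units kg·m²/s² (exponents kg: 1, m: 2, s: -2), so the claim is incorrect.

Answer: No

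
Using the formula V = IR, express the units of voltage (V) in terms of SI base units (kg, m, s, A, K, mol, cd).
Units of each symbol in V = IR:
  I (current): A
  R (resistance, in ohms): kg·m²/(s³·A²)

Multiplying the contributions: [A] · [kg·m²/(s³·A²)]
Adding exponents of each base unit: kg: 1, m: 2, s: -3, A: -1
SI base units of voltage: kg·m²/(s³·A)

Answer: kg·m²/(s³·A)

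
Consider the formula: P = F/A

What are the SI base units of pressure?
Units of each symbol in P = F/A:
  F (force): kg·m/s²
  A (area): m²  → in the denominator, contributes 1/m²

Multiplying the contributions: [kg·m/s²] · [1/m²]
Adding exponents of each base unit: kg: 1, m: -1, s: -2
SI base units of pressure: kg/(m·s²)

Answer: kg/(m·s²)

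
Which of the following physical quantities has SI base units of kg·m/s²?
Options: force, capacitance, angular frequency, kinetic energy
Checking the SI base units of each option:
  force (F = ma): kg·m/s²  ✓ matches
  capacitance (C = Q/V): s⁴·A²/(kg·m²)  ✗
  angular frequency (ω = 2πf): 1/s  ✗
  kinetic energy (E = ½mv²): kg·m²/s²  ✗

Only force has units kg·m/s².

Answer: force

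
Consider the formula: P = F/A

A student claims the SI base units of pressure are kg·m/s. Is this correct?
Units of each symbol in P = F/A:
  F (force): kg·m/s²
  A (area): m²  → in the denominator, contributes 1/m²

Multiplying the contributions: [kg·m/s²] · [1/m²]
Adding exponents of each base unit: kg: 1, m: -1, s: -2
SI base units of pressure: kg/(m·s²)

The claimed units kg·m/s (exponents kg: 1, m: 1, s: -1) do not match the derived units kg/(m·s²) (exponents kg: 1, m: -1, s: -2), so the claim is incorrect.

Answer: No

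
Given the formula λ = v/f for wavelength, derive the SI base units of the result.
Units of each symbol in λ = v/f:
  v (wave speed): m/s
  f (frequency): 1/s  → in the denominator, contributes s

Multiplying the contributions: [m/s] · [s]
Adding exponents of each base unit: m: 1
SI base units of wavelength: m

Answer: m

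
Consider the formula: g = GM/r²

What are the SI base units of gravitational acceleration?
Units of each symbol in g = GM/r²:
  G (gravitational constant): m³/(kg·s²)
  M (mass): kg
  r (distance): m  → to the power 2 in the denominator, contributes 1/m²

Multiplying the contributions: [m³/(kg·s²)] · [kg] · [1/m²]
Adding exponents of each base unit: m: 1, s: -2
SI base units of gravitational acceleration: m/s²

Answer: m/s²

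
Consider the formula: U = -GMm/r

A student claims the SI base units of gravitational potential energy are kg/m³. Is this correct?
Units of each symbol in U = -GMm/r:
  G (gravitational constant): m³/(kg·s²)
  M (mass): kg
  m (mass): kg
  r (distance): m  → in the denominator, contributes 1/m
  The minus sign does not affect the units.

Multiplying the contributions: [m³/(kg·s²)] · [kg] · [kg] · [1/m]
Adding exponents of each base unit: kg: 1, m: 2, s: -2
SI base units of gravitational potential energy: kg·m²/s²

The claimed units kg/m³ (exponents kg: 1, m: -3) do not match the derived units kg·m²/s² (exponents kg: 1, m: 2, s: -2), so the claim is incorrect.

Answer: No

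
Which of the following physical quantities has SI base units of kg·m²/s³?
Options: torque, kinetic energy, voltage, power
Checking the SI base units of each option:
  torque (τ = Fr): kg·m²/s²  ✗
  kinetic energy (E = ½mv²): kg·m²/s²  ✗
  voltage (V = IR): kg·m²/(s³·A)  ✗
  power (P = W/t): kg·m²/s³  ✓ matches

Only power has units kg·m²/s³.

Answer: power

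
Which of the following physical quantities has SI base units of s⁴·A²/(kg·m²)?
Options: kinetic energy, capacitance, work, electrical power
Checking the SI base units of each option:
  kinetic energy (E = ½mv²): kg·m²/s²  ✗
  capacitance (C = Q/V): s⁴·A²/(kg·m²)  ✓ matches
  work (W = Fd): kg·m²/s²  ✗
  electrical power (P = IV): kg·m²/s³  ✗

Only capacitance has units s⁴·A²/(kg·m²).

Answer: capacitance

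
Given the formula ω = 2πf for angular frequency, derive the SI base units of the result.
Units of each symbol in ω = 2πf:
  f (frequency): 1/s
  The factor 2π is dimensionless.

Multiplying the contributions: [1/s]
Adding exponents of each base unit: s: -1
SI base units of angular frequency: 1/s

Answer: 1/s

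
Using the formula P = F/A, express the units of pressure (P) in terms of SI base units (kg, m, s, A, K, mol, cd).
Units of each symbol in P = F/A:
  F (force): kg·m/s²
  A (area): m²  → in the denominator, contributes 1/m²

Multiplying the contributions: [kg·m/s²] · [1/m²]
Adding exponents of each base unit: kg: 1, m: -1, s: -2
SI base units of pressure: kg/(m·s²)

Answer: kg/(m·s²)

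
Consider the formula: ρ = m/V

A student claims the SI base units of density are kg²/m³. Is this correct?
Units of each symbol in ρ = m/V:
  m (mass): kg
  V (volume): m³  → in the denominator, contributes 1/m³

Multiplying the contributions: [kg] · [1/m³]
Adding exponents of each base unit: kg: 1, m: -3
SI base units of density: kg/m³

The claimed units kg²/m³ (exponents kg: 2, m: -3) do not match the derived units kg/m³ (exponents kg: 1, m: -3), so the claim is incorrect.

Answer: No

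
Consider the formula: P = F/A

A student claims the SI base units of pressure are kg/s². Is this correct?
Units of each symbol in P = F/A:
  F (force): kg·m/s²
  A (area): m²  → in the denominator, contributes 1/m²

Multiplying the contributions: [kg·m/s²] · [1/m²]
Adding exponents of each base unit: kg: 1, m: -1, s: -2
SI base units of pressure: kg/(m·s²)

The claimed units kg/s² (exponents kg: 1, s: -2) do not match the derived units kg/(m·s²) (exponents kg: 1, m: -1, s: -2), so the claim is incorrect.

Answer: No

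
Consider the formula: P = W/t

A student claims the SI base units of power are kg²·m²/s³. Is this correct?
Units of each symbol in P = W/t:
  W (work): kg·m²/s²
  t (time): s  → in the denominator, contributes 1/s

Multiplying the contributions: [kg·m²/s²] · [1/s]
Adding exponents of each base unit: kg: 1, m: 2, s: -3
SI base units of power: kg·m²/s³

The claimed units kg²·m²/s³ (exponents kg: 2, m: 2, s: -3) do not match the derived units kg·m²/s³ (exponents kg: 1, m: 2, s: -3), so the claim is incorrect.

Answer: No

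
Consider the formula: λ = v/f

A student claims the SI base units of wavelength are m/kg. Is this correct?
Units of each symbol in λ = v/f:
  v (wave speed): m/s
  f (frequency): 1/s  → in the denominator, contributes s

Multiplying the contributions: [m/s] · [s]
Adding exponents of each base unit: m: 1
SI base units of wavelength: m

The claimed units m/kg (exponents kg: -1, m: 1) do not match the derived units m (exponents m: 1), so the claim is incorrect.

Answer: No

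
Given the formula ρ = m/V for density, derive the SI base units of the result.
Units of each symbol in ρ = m/V:
  m (mass): kg
  V (volume): m³  → in the denominator, contributes 1/m³

Multiplying the contributions: [kg] · [1/m³]
Adding exponents of each base unit: kg: 1, m: -3
SI base units of density: kg/m³

Answer: kg/m³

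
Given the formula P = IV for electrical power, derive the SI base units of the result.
Units of each symbol in P = IV:
  I (current): A
  V (voltage, in volts): kg·m²/(s³·A)

Multiplying the contributions: [A] · [kg·m²/(s³·A)]
Adding exponents of each base unit: kg: 1, m: 2, s: -3
SI base units of electrical power: kg·m²/s³

Answer: kg·m²/s³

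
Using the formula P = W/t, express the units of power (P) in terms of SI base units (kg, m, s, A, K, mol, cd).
Units of each symbol in P = W/t:
  W (work): kg·m²/s²
  t (time): s  → in the denominator, contributes 1/s

Multiplying the contributions: [kg·m²/s²] · [1/s]
Adding exponents of each base unit: kg: 1, m: 2, s: -3
SI base units of power: kg·m²/s³

Answer: kg·m²/s³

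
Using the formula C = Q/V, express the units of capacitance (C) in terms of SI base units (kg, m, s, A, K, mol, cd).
Units of each symbol in C = Q/V:
  Q (charge, in coulombs): s·A
  V (voltage, in volts): kg·m²/(s³·A)  → in the denominator, contributes s³·A/(kg·m²)

Multiplying the contributions: [s·A] · [s³·A/(kg·m²)]
Adding exponents of each base unit: kg: -1, m: -2, s: 4, A: 2
SI base units of capacitance: s⁴·A²/(kg·m²)

Answer: s⁴·A²/(kg·m²)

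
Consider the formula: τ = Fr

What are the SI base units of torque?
Units of each symbol in τ = Fr:
  F (force): kg·m/s²
  r (lever arm): m

Multiplying the contributions: [kg·m/s²] · [m]
Adding exponents of each base unit: kg: 1, m: 2, s: -2
SI base units of torque: kg·m²/s²

Answer: kg·m²/s²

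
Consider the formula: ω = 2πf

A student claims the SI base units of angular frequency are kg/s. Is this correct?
Units of each symbol in ω = 2πf:
  f (frequency): 1/s
  The factor 2π is dimensionless.

Multiplying the contributions: [1/s]
Adding exponents of each base unit: s: -1
SI base units of angular frequency: 1/s

The claimed units kg/s (exponents kg: 1, s: -1) do not match the derived units 1/s (exponents s: -1), so the claim is incorrect.

Answer: No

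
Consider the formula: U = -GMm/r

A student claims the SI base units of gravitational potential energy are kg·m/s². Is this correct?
Units of each symbol in U = -GMm/r:
  G (gravitational constant): m³/(kg·s²)
  M (mass): kg
  m (mass): kg
  r (distance): m  → in the denominator, contributes 1/m
  The minus sign does not affect the units.

Multiplying the contributions: [m³/(kg·s²)] · [kg] · [kg] · [1/m]
Adding exponents of each base unit: kg: 1, m: 2, s: -2
SI base units of gravitational potential energy: kg·m²/s²

The claimed units kg·m/s² (exponents kg: 1, m: 1, s: -2) do not match the derived units kg·m²/s² (exponents kg: 1, m: 2, s: -2), so the claim is incorrect.

Answer: No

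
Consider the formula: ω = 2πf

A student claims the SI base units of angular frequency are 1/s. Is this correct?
Units of each symbol in ω = 2πf:
  f (frequency): 1/s
  The factor 2π is dimensionless.

Multiplying the contributions: [1/s]
Adding exponents of each base unit: s: -1
SI base units of angular frequency: 1/s

The claimed units 1/s match the derived units, so the claim is correct.

Answer: Yes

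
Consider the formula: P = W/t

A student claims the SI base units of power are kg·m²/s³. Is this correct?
Units of each symbol in P = W/t:
  W (work): kg·m²/s²
  t (time): s  → in the denominator, contributes 1/s

Multiplying the contributions: [kg·m²/s²] · [1/s]
Adding exponents of each base unit: kg: 1, m: 2, s: -3
SI base units of power: kg·m²/s³

The claimed units kg·m²/s³ match the derived units, so the claim is correct.

Answer: Yes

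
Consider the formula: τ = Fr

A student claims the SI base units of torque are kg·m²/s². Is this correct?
Units of each symbol in τ = Fr:
  F (force): kg·m/s²
  r (lever arm): m

Multiplying the contributions: [kg·m/s²] · [m]
Adding exponents of each base unit: kg: 1, m: 2, s: -2
SI base units of torque: kg·m²/s²

The claimed units kg·m²/s² match the derived units, so the claim is correct.

Answer: Yes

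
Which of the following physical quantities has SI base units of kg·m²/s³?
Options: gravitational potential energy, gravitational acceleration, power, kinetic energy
Checking the SI base units of each option:
  gravitational potential energy (U = -GMm/r): kg·m²/s²  ✗
  gravitational acceleration (g = GM/r²): m/s²  ✗
  power (P = W/t): kg·m²/s³  ✓ matches
  kinetic energy (E = ½mv²): kg·m²/s²  ✗

Only power has units kg·m²/s³.

Answer: power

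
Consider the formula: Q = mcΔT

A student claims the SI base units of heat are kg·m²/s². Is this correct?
Units of each symbol in Q = mcΔT:
  m (mass): kg
  c (specific heat capacity, in J/(kg·K)): m²/(s²·K)
  ΔT (temperature change): K

Multiplying the contributions: [kg] · [m²/(s²·K)] · [K]
Adding exponents of each base unit: kg: 1, m: 2, s: -2
SI base units of heat: kg·m²/s²

The claimed units kg·m²/s² match the derived units, so the claim is correct.

Answer: Yes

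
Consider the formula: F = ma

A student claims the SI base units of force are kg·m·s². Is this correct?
Units of each symbol in F = ma:
  m (mass): kg
  a (acceleration): m/s²

Multiplying the contributions: [kg] · [m/s²]
Adding exponents of each base unit: kg: 1, m: 1, s: -2
SI base units of force: kg·m/s²

The claimed units kg·m·s² (exponents kg: 1, m: 1, s: 2) do not match the derived units kg·m/s² (exponents kg: 1, m: 1, s: -2), so the claim is incorrect.

Answer: No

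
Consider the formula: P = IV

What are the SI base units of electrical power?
Units of each symbol in P = IV:
  I (current): A
  V (voltage, in volts): kg·m²/(s³·A)

Multiplying the contributions: [A] · [kg·m²/(s³·A)]
Adding exponents of each base unit: kg: 1, m: 2, s: -3
SI base units of electrical power: kg·m²/s³

Answer: kg·m²/s³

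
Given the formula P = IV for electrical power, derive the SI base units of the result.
Units of each symbol in P = IV:
  I (current): A
  V (voltage, in volts): kg·m²/(s³·A)

Multiplying the contributions: [A] · [kg·m²/(s³·A)]
Adding exponents of each base unit: kg: 1, m: 2, s: -3
SI base units of electrical power: kg·m²/s³

Answer: kg·m²/s³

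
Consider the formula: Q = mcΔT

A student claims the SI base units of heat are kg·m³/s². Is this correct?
Units of each symbol in Q = mcΔT:
  m (mass): kg
  c (specific heat capacity, in J/(kg·K)): m²/(s²·K)
  ΔT (temperature change): K

Multiplying the contributions: [kg] · [m²/(s²·K)] · [K]
Adding exponents of each base unit: kg: 1, m: 2, s: -2
SI base units of heat: kg·m²/s²

The claimed units kg·m³/s² (exponents kg: 1, m: 3, s: -2) do not match the derived units kg·m²/s² (exponents kg: 1, m: 2, s: -2), so the claim is incorrect.

Answer: No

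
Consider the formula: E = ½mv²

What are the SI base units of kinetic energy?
Units of each symbol in E = ½mv²:
  m (mass): kg
  v (speed): m/s  → to the power 2, contributes m²/s²
  The factor ½ is dimensionless.

Multiplying the contributions: [kg] · [m²/s²]
Adding exponents of each base unit: kg: 1, m: 2, s: -2
SI base units of kinetic energy: kg·m²/s²

Answer: kg·m²/s²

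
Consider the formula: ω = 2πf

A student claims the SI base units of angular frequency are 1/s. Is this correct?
Units of each symbol in ω = 2πf:
  f (frequency): 1/s
  The factor 2π is dimensionless.

Multiplying the contributions: [1/s]
Adding exponents of each base unit: s: -1
SI base units of angular frequency: 1/s

The claimed units 1/s match the derived units, so the claim is correct.

Answer: Yes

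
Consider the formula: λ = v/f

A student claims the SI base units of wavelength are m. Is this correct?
Units of each symbol in λ = v/f:
  v (wave speed): m/s
  f (frequency): 1/s  → in the denominator, contributes s

Multiplying the contributions: [m/s] · [s]
Adding exponents of each base unit: m: 1
SI base units of wavelength: m

The claimed units m match the derived units, so the claim is correct.

Answer: Yes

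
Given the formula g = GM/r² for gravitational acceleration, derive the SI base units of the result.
Units of each symbol in g = GM/r²:
  G (gravitational constant): m³/(kg·s²)
  M (mass): kg
  r (distance): m  → to the power 2 in the denominator, contributes 1/m²

Multiplying the contributions: [m³/(kg·s²)] · [kg] · [1/m²]
Adding exponents of each base unit: m: 1, s: -2
SI base units of gravitational acceleration: m/s²

Answer: m/s²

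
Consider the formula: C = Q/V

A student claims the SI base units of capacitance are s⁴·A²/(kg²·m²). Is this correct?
Units of each symbol in C = Q/V:
  Q (charge, in coulombs): s·A
  V (voltage, in volts): kg·m²/(s³·A)  → in the denominator, contributes s³·A/(kg·m²)

Multiplying the contributions: [s·A] · [s³·A/(kg·m²)]
Adding exponents of each base unit: kg: -1, m: -2, s: 4, A: 2
SI base units of capacitance: s⁴·A²/(kg·m²)

The claimed units s⁴·A²/(kg²·m²) (exponents kg: -2, m: -2, s: 4, A: 2) do not match the derived units s⁴·A²/(kg·m²) (exponents kg: -1, m: -2, s: 4, A: 2), so the claim is incorrect.

Answer: No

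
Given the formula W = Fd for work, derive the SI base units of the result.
Units of each symbol in W = Fd:
  F (force): kg·m/s²
  d (displacement): m

Multiplying the contributions: [kg·m/s²] · [m]
Adding exponents of each base unit: kg: 1, m: 2, s: -2
SI base units of work: kg·m²/s²

Answer: kg·m²/s²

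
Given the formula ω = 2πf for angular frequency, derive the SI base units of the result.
Units of each symbol in ω = 2πf:
  f (frequency): 1/s
  The factor 2π is dimensionless.

Multiplying the contributions: [1/s]
Adding exponents of each base unit: s: -1
SI base units of angular frequency: 1/s

Answer: 1/s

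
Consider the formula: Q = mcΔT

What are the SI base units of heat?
Units of each symbol in Q = mcΔT:
  m (mass): kg
  c (specific heat capacity, in J/(kg·K)): m²/(s²·K)
  ΔT (temperature change): K

Multiplying the contributions: [kg] · [m²/(s²·K)] · [K]
Adding exponents of each base unit: kg: 1, m: 2, s: -2
SI base units of heat: kg·m²/s²

Answer: kg·m²/s²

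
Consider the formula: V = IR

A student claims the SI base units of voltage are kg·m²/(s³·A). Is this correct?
Units of each symbol in V = IR:
  I (current): A
  R (resistance, in ohms): kg·m²/(s³·A²)

Multiplying the contributions: [A] · [kg·m²/(s³·A²)]
Adding exponents of each base unit: kg: 1, m: 2, s: -3, A: -1
SI base units of voltage: kg·m²/(s³·A)

The claimed units kg·m²/(s³·A) match the derived units, so the claim is correct.

Answer: Yes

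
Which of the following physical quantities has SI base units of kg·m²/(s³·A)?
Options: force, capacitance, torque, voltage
Checking the SI base units of each option:
  force (F = ma): kg·m/s²  ✗
  capacitance (C = Q/V): s⁴·A²/(kg·m²)  ✗
  torque (τ = Fr): kg·m²/s²  ✗
  voltage (V = IR): kg·m²/(s³·A)  ✓ matches

Only voltage has units kg·m²/(s³·A).

Answer: voltage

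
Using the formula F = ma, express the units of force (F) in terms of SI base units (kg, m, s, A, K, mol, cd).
Units of each symbol in F = ma:
  m (mass): kg
  a (acceleration): m/s²

Multiplying the contributions: [kg] · [m/s²]
Adding exponents of each base unit: kg: 1, m: 1, s: -2
SI base units of force: kg·m/s²

Answer: kg·m/s²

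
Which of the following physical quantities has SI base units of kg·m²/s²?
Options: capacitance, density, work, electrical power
Checking the SI base units of each option:
  capacitance (C = Q/V): s⁴·A²/(kg·m²)  ✗
  density (ρ = m/V): kg/m³  ✗
  work (W = Fd): kg·m²/s²  ✓ matches
  electrical power (P = IV): kg·m²/s³  ✗

Only work has units kg·m²/s².

Answer: work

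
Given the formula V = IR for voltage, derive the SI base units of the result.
Units of each symbol in V = IR:
  I (current): A
  R (resistance, in ohms): kg·m²/(s³·A²)

Multiplying the contributions: [A] · [kg·m²/(s³·A²)]
Adding exponents of each base unit: kg: 1, m: 2, s: -3, A: -1
SI base units of voltage: kg·m²/(s³·A)

Answer: kg·m²/(s³·A)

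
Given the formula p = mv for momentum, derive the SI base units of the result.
Units of each symbol in p = mv:
  m (mass): kg
  v (velocity): m/s

Multiplying the contributions: [kg] · [m/s]
Adding exponents of each base unit: kg: 1, m: 1, s: -1
SI base units of momentum: kg·m/s

Answer: kg·m/s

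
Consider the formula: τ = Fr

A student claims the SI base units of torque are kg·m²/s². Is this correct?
Units of each symbol in τ = Fr:
  F (force): kg·m/s²
  r (lever arm): m

Multiplying the contributions: [kg·m/s²] · [m]
Adding exponents of each base unit: kg: 1, m: 2, s: -2
SI base units of torque: kg·m²/s²

The claimed units kg·m²/s² match the derived units, so the claim is correct.

Answer: Yes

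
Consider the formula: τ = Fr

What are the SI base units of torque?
Units of each symbol in τ = Fr:
  F (force): kg·m/s²
  r (lever arm): m

Multiplying the contributions: [kg·m/s²] · [m]
Adding exponents of each base unit: kg: 1, m: 2, s: -2
SI base units of torque: kg·m²/s²

Answer: kg·m²/s²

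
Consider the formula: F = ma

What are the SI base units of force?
Units of each symbol in F = ma:
  m (mass): kg
  a (acceleration): m/s²

Multiplying the contributions: [kg] · [m/s²]
Adding exponents of each base unit: kg: 1, m: 1, s: -2
SI base units of force: kg·m/s²

Answer: kg·m/s²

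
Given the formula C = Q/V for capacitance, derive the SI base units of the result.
Units of each symbol in C = Q/V:
  Q (charge, in coulombs): s·A
  V (voltage, in volts): kg·m²/(s³·A)  → in the denominator, contributes s³·A/(kg·m²)

Multiplying the contributions: [s·A] · [s³·A/(kg·m²)]
Adding exponents of each base unit: kg: -1, m: -2, s: 4, A: 2
SI base units of capacitance: s⁴·A²/(kg·m²)

Answer: s⁴·A²/(kg·m²)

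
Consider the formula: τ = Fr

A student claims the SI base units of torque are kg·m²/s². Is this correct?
Units of each symbol in τ = Fr:
  F (force): kg·m/s²
  r (lever arm): m

Multiplying the contributions: [kg·m/s²] · [m]
Adding exponents of each base unit: kg: 1, m: 2, s: -2
SI base units of torque: kg·m²/s²

The claimed units kg·m²/s² match the derived units, so the claim is correct.

Answer: Yes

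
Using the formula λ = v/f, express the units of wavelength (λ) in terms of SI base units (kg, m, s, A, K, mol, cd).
Units of each symbol in λ = v/f:
  v (wave speed): m/s
  f (frequency): 1/s  → in the denominator, contributes s

Multiplying the contributions: [m/s] · [s]
Adding exponents of each base unit: m: 1
SI base units of wavelength: m

Answer: m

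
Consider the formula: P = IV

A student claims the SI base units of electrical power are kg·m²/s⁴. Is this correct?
Units of each symbol in P = IV:
  I (current): A
  V (voltage, in volts): kg·m²/(s³·A)

Multiplying the contributions: [A] · [kg·m²/(s³·A)]
Adding exponents of each base unit: kg: 1, m: 2, s: -3
SI base units of electrical power: kg·m²/s³

The claimed units kg·m²/s⁴ (exponents kg: 1, m: 2, s: -4) do not match the derived units kg·m²/s³ (exponents kg: 1, m: 2, s: -3), so the claim is incorrect.

Answer: No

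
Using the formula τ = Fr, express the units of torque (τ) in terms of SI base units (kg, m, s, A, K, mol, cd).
Units of each symbol in τ = Fr:
  F (force): kg·m/s²
  r (lever arm): m

Multiplying the contributions: [kg·m/s²] · [m]
Adding exponents of each base unit: kg: 1, m: 2, s: -2
SI base units of torque: kg·m²/s²

Answer: kg·m²/s²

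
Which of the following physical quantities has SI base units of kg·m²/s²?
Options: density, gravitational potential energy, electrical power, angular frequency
Checking the SI base units of each option:
  density (ρ = m/V): kg/m³  ✗
  gravitational potential energy (U = -GMm/r): kg·m²/s²  ✓ matches
  electrical power (P = IV): kg·m²/s³  ✗
  angular frequency (ω = 2πf): 1/s  ✗

Only gravitational potential energy has units kg·m²/s².

Answer: gravitational potential energy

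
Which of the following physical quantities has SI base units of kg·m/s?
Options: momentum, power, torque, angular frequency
Checking the SI base units of each option:
  momentum (p = mv): kg·m/s  ✓ matches
  power (P = W/t): kg·m²/s³  ✗
  torque (τ = Fr): kg·m²/s²  ✗
  angular frequency (ω = 2πf): 1/s  ✗

Only momentum has units kg·m/s.

Answer: momentum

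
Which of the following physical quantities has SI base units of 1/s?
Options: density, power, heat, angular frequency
Checking the SI base units of each option:
  density (ρ = m/V): kg/m³  ✗
  power (P = W/t): kg·m²/s³  ✗
  heat (Q = mcΔT): kg·m²/s²  ✗
  angular frequency (ω = 2πf): 1/s  ✓ matches

Only angular frequency has units 1/s.

Answer: angular frequency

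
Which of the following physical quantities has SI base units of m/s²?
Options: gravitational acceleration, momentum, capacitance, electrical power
Checking the SI base units of each option:
  gravitational acceleration (g = GM/r²): m/s²  ✓ matches
  momentum (p = mv): kg·m/s  ✗
  capacitance (C = Q/V): s⁴·A²/(kg·m²)  ✗
  electrical power (P = IV): kg·m²/s³  ✗

Only gravitational acceleration has units m/s².

Answer: gravitational acceleration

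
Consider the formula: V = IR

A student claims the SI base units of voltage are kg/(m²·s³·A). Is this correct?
Units of each symbol in V = IR:
  I (current): A
  R (resistance, in ohms): kg·m²/(s³·A²)

Multiplying the contributions: [A] · [kg·m²/(s³·A²)]
Adding exponents of each base unit: kg: 1, m: 2, s: -3, A: -1
SI base units of voltage: kg·m²/(s³·A)

The claimed units kg/(m²·s³·A) (exponents kg: 1, m: -2, s: -3, A: -1) do not match the derived units kg·m²/(s³·A) (exponents kg: 1, m: 2, s: -3, A: -1), so the claim is incorrect.

Answer: No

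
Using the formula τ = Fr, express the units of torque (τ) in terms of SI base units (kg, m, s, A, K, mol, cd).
Units of each symbol in τ = Fr:
  F (force): kg·m/s²
  r (lever arm): m

Multiplying the contributions: [kg·m/s²] · [m]
Adding exponents of each base unit: kg: 1, m: 2, s: -2
SI base units of torque: kg·m²/s²

Answer: kg·m²/s²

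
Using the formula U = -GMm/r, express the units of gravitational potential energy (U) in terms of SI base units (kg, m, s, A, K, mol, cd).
Units of each symbol in U = -GMm/r:
  G (gravitational constant): m³/(kg·s²)
  M (mass): kg
  m (mass): kg
  r (distance): m  → in the denominator, contributes 1/m
  The minus sign does not affect the units.

Multiplying the contributions: [m³/(kg·s²)] · [kg] · [kg] · [1/m]
Adding exponents of each base unit: kg: 1, m: 2, s: -2
SI base units of gravitational potential energy: kg·m²/s²

Answer: kg·m²/s²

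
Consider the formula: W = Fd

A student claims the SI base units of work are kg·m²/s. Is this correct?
Units of each symbol in W = Fd:
  F (force): kg·m/s²
  d (displacement): m

Multiplying the contributions: [kg·m/s²] · [m]
Adding exponents of each base unit: kg: 1, m: 2, s: -2
SI base units of work: kg·m²/s²

The claimed units kg·m²/s (exponents kg: 1, m: 2, s: -1) do not match the derived units kg·m²/s² (exponents kg: 1, m: 2, s: -2), so the claim is incorrect.

Answer: No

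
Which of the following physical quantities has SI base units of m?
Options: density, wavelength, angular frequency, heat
Checking the SI base units of each option:
  density (ρ = m/V): kg/m³  ✗
  wavelength (λ = v/f): m  ✓ matches
  angular frequency (ω = 2πf): 1/s  ✗
  heat (Q = mcΔT): kg·m²/s²  ✗

Only wavelength has units m.

Answer: wavelength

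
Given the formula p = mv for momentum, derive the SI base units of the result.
Units of each symbol in p = mv:
  m (mass): kg
  v (velocity): m/s

Multiplying the contributions: [kg] · [m/s]
Adding exponents of each base unit: kg: 1, m: 1, s: -1
SI base units of momentum: kg·m/s

Answer: kg·m/s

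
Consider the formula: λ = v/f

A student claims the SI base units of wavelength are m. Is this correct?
Units of each symbol in λ = v/f:
  v (wave speed): m/s
  f (frequency): 1/s  → in the denominator, contributes s

Multiplying the contributions: [m/s] · [s]
Adding exponents of each base unit: m: 1
SI base units of wavelength: m

The claimed units m match the derived units, so the claim is correct.

Answer: Yes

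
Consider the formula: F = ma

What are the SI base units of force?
Units of each symbol in F = ma:
  m (mass): kg
  a (acceleration): m/s²

Multiplying the contributions: [kg] · [m/s²]
Adding exponents of each base unit: kg: 1, m: 1, s: -2
SI base units of force: kg·m/s²

Answer: kg·m/s²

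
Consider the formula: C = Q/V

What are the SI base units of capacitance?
Units of each symbol in C = Q/V:
  Q (charge, in coulombs): s·A
  V (voltage, in volts): kg·m²/(s³·A)  → in the denominator, contributes s³·A/(kg·m²)

Multiplying the contributions: [s·A] · [s³·A/(kg·m²)]
Adding exponents of each base unit: kg: -1, m: -2, s: 4, A: 2
SI base units of capacitance: s⁴·A²/(kg·m²)

Answer: s⁴·A²/(kg·m²)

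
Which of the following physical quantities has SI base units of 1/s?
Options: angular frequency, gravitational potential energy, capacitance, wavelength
Checking the SI base units of each option:
  angular frequency (ω = 2πf): 1/s  ✓ matches
  gravitational potential energy (U = -GMm/r): kg·m²/s²  ✗
  capacitance (C = Q/V): s⁴·A²/(kg·m²)  ✗
  wavelength (λ = v/f): m  ✗

Only angular frequency has units 1/s.

Answer: angular frequency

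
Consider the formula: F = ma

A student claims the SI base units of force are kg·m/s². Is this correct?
Units of each symbol in F = ma:
  m (mass): kg
  a (acceleration): m/s²

Multiplying the contributions: [kg] · [m/s²]
Adding exponents of each base unit: kg: 1, m: 1, s: -2
SI base units of force: kg·m/s²

The claimed units kg·m/s² match the derived units, so the claim is correct.

Answer: Yes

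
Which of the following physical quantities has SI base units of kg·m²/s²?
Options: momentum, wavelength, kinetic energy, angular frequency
Checking the SI base units of each option:
  momentum (p = mv): kg·m/s  ✗
  wavelength (λ = v/f): m  ✗
  kinetic energy (E = ½mv²): kg·m²/s²  ✓ matches
  angular frequency (ω = 2πf): 1/s  ✗

Only kinetic energy has units kg·m²/s².

Answer: kinetic energy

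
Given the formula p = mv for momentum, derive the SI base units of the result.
Units of each symbol in p = mv:
  m (mass): kg
  v (velocity): m/s

Multiplying the contributions: [kg] · [m/s]
Adding exponents of each base unit: kg: 1, m: 1, s: -1
SI base units of momentum: kg·m/s

Answer: kg·m/s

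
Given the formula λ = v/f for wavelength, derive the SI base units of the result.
Units of each symbol in λ = v/f:
  v (wave speed): m/s
  f (frequency): 1/s  → in the denominator, contributes s

Multiplying the contributions: [m/s] · [s]
Adding exponents of each base unit: m: 1
SI base units of wavelength: m

Answer: m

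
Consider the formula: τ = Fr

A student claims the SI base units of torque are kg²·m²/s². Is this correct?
Units of each symbol in τ = Fr:
  F (force): kg·m/s²
  r (lever arm): m

Multiplying the contributions: [kg·m/s²] · [m]
Adding exponents of each base unit: kg: 1, m: 2, s: -2
SI base units of torque: kg·m²/s²

The claimed units kg²·m²/s² (exponents kg: 2, m: 2, s: -2) do not match the derived units kg·m²/s² (exponents kg: 1, m: 2, s: -2), so the claim is incorrect.

Answer: No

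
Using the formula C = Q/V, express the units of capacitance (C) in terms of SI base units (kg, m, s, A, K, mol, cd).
Units of each symbol in C = Q/V:
  Q (charge, in coulombs): s·A
  V (voltage, in volts): kg·m²/(s³·A)  → in the denominator, contributes s³·A/(kg·m²)

Multiplying the contributions: [s·A] · [s³·A/(kg·m²)]
Adding exponents of each base unit: kg: -1, m: -2, s: 4, A: 2
SI base units of capacitance: s⁴·A²/(kg·m²)

Answer: s⁴·A²/(kg·m²)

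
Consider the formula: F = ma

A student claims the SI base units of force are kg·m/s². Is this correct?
Units of each symbol in F = ma:
  m (mass): kg
  a (acceleration): m/s²

Multiplying the contributions: [kg] · [m/s²]
Adding exponents of each base unit: kg: 1, m: 1, s: -2
SI base units of force: kg·m/s²

The claimed units kg·m/s² match the derived units, so the claim is correct.

Answer: Yes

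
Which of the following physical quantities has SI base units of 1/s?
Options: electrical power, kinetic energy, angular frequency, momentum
Checking the SI base units of each option:
  electrical power (P = IV): kg·m²/s³  ✗
  kinetic energy (E = ½mv²): kg·m²/s²  ✗
  angular frequency (ω = 2πf): 1/s  ✓ matches
  momentum (p = mv): kg·m/s  ✗

Only angular frequency has units 1/s.

Answer: angular frequency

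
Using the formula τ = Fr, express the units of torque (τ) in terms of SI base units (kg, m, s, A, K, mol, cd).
Units of each symbol in τ = Fr:
  F (force): kg·m/s²
  r (lever arm): m

Multiplying the contributions: [kg·m/s²] · [m]
Adding exponents of each base unit: kg: 1, m: 2, s: -2
SI base units of torque: kg·m²/s²

Answer: kg·m²/s²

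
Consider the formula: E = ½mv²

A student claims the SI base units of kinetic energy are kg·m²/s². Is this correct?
Units of each symbol in E = ½mv²:
  m (mass): kg
  v (speed): m/s  → to the power 2, contributes m²/s²
  The factor ½ is dimensionless.

Multiplying the contributions: [kg] · [m²/s²]
Adding exponents of each base unit: kg: 1, m: 2, s: -2
SI base units of kinetic energy: kg·m²/s²

The claimed units kg·m²/s² match the derived units, so the claim is correct.

Answer: Yes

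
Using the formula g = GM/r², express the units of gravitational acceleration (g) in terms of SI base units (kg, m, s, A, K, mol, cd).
Units of each symbol in g = GM/r²:
  G (gravitational constant): m³/(kg·s²)
  M (mass): kg
  r (distance): m  → to the power 2 in the denominator, contributes 1/m²

Multiplying the contributions: [m³/(kg·s²)] · [kg] · [1/m²]
Adding exponents of each base unit: m: 1, s: -2
SI base units of gravitational acceleration: m/s²

Answer: m/s²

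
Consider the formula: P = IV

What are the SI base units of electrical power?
Units of each symbol in P = IV:
  I (current): A
  V (voltage, in volts): kg·m²/(s³·A)

Multiplying the contributions: [A] · [kg·m²/(s³·A)]
Adding exponents of each base unit: kg: 1, m: 2, s: -3
SI base units of electrical power: kg·m²/s³

Answer: kg·m²/s³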